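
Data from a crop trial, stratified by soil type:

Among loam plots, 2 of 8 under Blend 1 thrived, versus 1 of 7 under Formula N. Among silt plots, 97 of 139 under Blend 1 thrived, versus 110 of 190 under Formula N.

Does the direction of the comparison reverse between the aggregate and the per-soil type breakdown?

Loam: Blend 1 2/8 = 25.0%, Formula N 1/7 = 14.3% → Blend 1
Silt: Blend 1 97/139 = 69.8%, Formula N 110/190 = 57.9% → Blend 1
Overall: Blend 1 99/147 = 67.3%, Formula N 111/197 = 56.3% → Blend 1
Blend 1 wins overall and in every soil group — no reversal.

No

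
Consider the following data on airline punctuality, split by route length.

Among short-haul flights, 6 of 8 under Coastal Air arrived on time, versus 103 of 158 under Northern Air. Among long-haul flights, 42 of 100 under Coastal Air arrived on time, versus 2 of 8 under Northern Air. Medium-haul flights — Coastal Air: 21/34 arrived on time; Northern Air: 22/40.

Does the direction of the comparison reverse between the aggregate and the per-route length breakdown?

Yes

Short-haul: Coastal Air 6/8 = 75.0%, Northern Air 103/158 = 65.2% → Coastal Air
Long-haul: Coastal Air 42/100 = 42.0%, Northern Air 2/8 = 25.0% → Coastal Air
Medium-haul: Coastal Air 21/34 = 61.8%, Northern Air 22/40 = 55.0% → Coastal Air
Overall: Coastal Air 69/142 = 48.6%, Northern Air 127/206 = 61.7% → Northern Air
Coastal Air wins each route group but Northern Air wins overall — the comparison reverses. Coastal Air's flights skew toward long-haul, which has a lower base rate.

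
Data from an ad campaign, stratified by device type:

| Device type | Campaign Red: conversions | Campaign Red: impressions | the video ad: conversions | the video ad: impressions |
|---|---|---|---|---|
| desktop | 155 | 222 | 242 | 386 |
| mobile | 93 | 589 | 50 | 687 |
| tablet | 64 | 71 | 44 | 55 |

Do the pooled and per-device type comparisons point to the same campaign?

Desktop: Campaign Red 155/222 = 69.8%, the video ad 242/386 = 62.7% → Campaign Red
Mobile: Campaign Red 93/589 = 15.8%, the video ad 50/687 = 7.3% → Campaign Red
Tablet: Campaign Red 64/71 = 90.1%, the video ad 44/55 = 80.0% → Campaign Red
Overall: Campaign Red 312/882 = 35.4%, the video ad 336/1128 = 29.8% → Campaign Red
Campaign Red wins overall and in every device group — no reversal.

Yes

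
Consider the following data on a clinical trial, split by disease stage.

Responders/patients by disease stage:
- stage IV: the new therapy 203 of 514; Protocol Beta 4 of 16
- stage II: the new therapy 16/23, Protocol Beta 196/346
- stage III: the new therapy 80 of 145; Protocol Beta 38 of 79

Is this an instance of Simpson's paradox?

Stage IV: the new therapy 203/514 = 39.5%, Protocol Beta 4/16 = 25.0% → the new therapy
Stage II: the new therapy 16/23 = 69.6%, Protocol Beta 196/346 = 56.6% → the new therapy
Stage III: the new therapy 80/145 = 55.2%, Protocol Beta 38/79 = 48.1% → the new therapy
Overall: the new therapy 299/682 = 43.8%, Protocol Beta 238/441 = 54.0% → Protocol Beta
The new therapy wins each disease group but Protocol Beta wins overall — the comparison reverses. The new therapy's patients skew toward stage IV, which has a lower base rate.

Yes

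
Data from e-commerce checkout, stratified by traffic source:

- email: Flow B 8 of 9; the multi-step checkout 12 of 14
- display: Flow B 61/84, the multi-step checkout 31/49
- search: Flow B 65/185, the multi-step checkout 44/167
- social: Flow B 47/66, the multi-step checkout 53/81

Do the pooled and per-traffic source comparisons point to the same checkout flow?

Email: Flow B 8/9 = 88.9%, the multi-step checkout 12/14 = 85.7% → Flow B
Display: Flow B 61/84 = 72.6%, the multi-step checkout 31/49 = 63.3% → Flow B
Search: Flow B 65/185 = 35.1%, the multi-step checkout 44/167 = 26.3% → Flow B
Social: Flow B 47/66 = 71.2%, the multi-step checkout 53/81 = 65.4% → Flow B
Overall: Flow B 181/344 = 52.6%, the multi-step checkout 140/311 = 45.0% → Flow B
Flow B wins overall and in every traffic group — no reversal.

Yes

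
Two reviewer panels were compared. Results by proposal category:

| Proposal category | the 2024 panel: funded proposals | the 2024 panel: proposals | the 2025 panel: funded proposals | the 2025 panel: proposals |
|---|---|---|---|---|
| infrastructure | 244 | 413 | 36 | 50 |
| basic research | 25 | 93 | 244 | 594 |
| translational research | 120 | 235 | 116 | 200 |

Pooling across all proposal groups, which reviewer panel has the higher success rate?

Infrastructure: the 2024 panel 244/413 = 59.1%, the 2025 panel 36/50 = 72.0% → the 2025 panel
Basic research: the 2024 panel 25/93 = 26.9%, the 2025 panel 244/594 = 41.1% → the 2025 panel
Translational research: the 2024 panel 120/235 = 51.1%, the 2025 panel 116/200 = 58.0% → the 2025 panel
Overall: the 2024 panel 389/741 = 52.5%, the 2025 panel 396/844 = 46.9% → the 2024 panel
(The 2025 panel wins every proposal group but the 2024 panel wins overall — the 2025 panel's proposals skew toward the low-rate basic research group.)

the 2024 panel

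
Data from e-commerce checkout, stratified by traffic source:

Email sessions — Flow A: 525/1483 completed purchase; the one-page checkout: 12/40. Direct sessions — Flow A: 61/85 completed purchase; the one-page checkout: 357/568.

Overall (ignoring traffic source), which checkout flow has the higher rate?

Email: Flow A 525/1483 = 35.4%, the one-page checkout 12/40 = 30.0% → Flow A
Direct: Flow A 61/85 = 71.8%, the one-page checkout 357/568 = 62.9% → Flow A
Overall: Flow A 586/1568 = 37.4%, the one-page checkout 369/608 = 60.7% → the one-page checkout
(Flow A wins every traffic group but the one-page checkout wins overall — Flow A's sessions skew toward the low-rate email group.)

the one-page checkout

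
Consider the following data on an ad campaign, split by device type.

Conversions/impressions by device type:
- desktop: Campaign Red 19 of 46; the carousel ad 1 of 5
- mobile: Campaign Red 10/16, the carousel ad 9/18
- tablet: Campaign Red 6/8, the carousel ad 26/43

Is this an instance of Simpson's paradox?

Desktop: Campaign Red 19/46 = 41.3%, the carousel ad 1/5 = 20.0% → Campaign Red
Mobile: Campaign Red 10/16 = 62.5%, the carousel ad 9/18 = 50.0% → Campaign Red
Tablet: Campaign Red 6/8 = 75.0%, the carousel ad 26/43 = 60.5% → Campaign Red
Overall: Campaign Red 35/70 = 50.0%, the carousel ad 36/66 = 54.5% → the carousel ad
Campaign Red wins each device group but the carousel ad wins overall — the comparison reverses. Campaign Red's impressions skew toward desktop, which has a lower base rate.

Yes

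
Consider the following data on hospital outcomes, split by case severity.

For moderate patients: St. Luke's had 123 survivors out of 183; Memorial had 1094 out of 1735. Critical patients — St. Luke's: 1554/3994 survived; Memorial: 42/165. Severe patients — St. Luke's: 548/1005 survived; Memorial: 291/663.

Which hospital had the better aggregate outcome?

Memorial

Moderate: St. Luke's 123/183 = 67.2%, Memorial 1094/1735 = 63.1% → St. Luke's
Critical: St. Luke's 1554/3994 = 38.9%, Memorial 42/165 = 25.5% → St. Luke's
Severe: St. Luke's 548/1005 = 54.5%, Memorial 291/663 = 43.9% → St. Luke's
Overall: St. Luke's 2225/5182 = 42.9%, Memorial 1427/2563 = 55.7% → Memorial
(St. Luke's wins every case group but Memorial wins overall — St. Luke's's patients skew toward the low-rate critical group.)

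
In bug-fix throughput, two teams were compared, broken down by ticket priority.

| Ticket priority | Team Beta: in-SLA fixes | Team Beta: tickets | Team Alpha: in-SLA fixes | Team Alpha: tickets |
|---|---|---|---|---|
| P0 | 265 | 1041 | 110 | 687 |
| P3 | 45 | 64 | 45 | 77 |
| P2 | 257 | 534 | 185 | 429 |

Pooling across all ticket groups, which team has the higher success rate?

P0: Team Beta 265/1041 = 25.5%, Team Alpha 110/687 = 16.0% → Team Beta
P3: Team Beta 45/64 = 70.3%, Team Alpha 45/77 = 58.4% → Team Beta
P2: Team Beta 257/534 = 48.1%, Team Alpha 185/429 = 43.1% → Team Beta
Overall: Team Beta 567/1639 = 34.6%, Team Alpha 340/1193 = 28.5% → Team Beta

Team Beta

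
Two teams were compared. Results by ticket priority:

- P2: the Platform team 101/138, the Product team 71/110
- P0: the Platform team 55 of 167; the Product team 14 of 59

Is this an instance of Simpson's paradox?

P2: the Platform team 101/138 = 73.2%, the Product team 71/110 = 64.5% → the Platform team
P0: the Platform team 55/167 = 32.9%, the Product team 14/59 = 23.7% → the Platform team
Overall: the Platform team 156/305 = 51.1%, the Product team 85/169 = 50.3% → the Platform team
The Platform team wins overall and in every ticket group — no reversal.

No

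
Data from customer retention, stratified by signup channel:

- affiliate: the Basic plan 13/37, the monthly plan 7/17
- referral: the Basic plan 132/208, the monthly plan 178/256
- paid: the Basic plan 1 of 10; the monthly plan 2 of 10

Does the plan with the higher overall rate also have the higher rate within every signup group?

Affiliate: the Basic plan 13/37 = 35.1%, the monthly plan 7/17 = 41.2% → the monthly plan
Referral: the Basic plan 132/208 = 63.5%, the monthly plan 178/256 = 69.5% → the monthly plan
Paid: the Basic plan 1/10 = 10.0%, the monthly plan 2/10 = 20.0% → the monthly plan
Overall: the Basic plan 146/255 = 57.3%, the monthly plan 187/283 = 66.1% → the monthly plan
The monthly plan wins overall and in every signup group — no reversal.

Yes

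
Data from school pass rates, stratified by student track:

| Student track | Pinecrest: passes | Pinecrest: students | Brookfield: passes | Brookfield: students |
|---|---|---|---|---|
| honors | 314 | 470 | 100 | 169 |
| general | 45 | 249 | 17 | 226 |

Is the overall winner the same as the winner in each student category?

Yes

Honors: Pinecrest 314/470 = 66.8%, Brookfield 100/169 = 59.2% → Pinecrest
General: Pinecrest 45/249 = 18.1%, Brookfield 17/226 = 7.5% → Pinecrest
Overall: Pinecrest 359/719 = 49.9%, Brookfield 117/395 = 29.6% → Pinecrest
Pinecrest wins overall and in every student group — no reversal.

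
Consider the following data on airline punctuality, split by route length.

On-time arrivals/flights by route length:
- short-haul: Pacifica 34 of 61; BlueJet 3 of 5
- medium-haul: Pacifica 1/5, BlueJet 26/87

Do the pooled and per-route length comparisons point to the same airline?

No

Short-haul: Pacifica 34/61 = 55.7%, BlueJet 3/5 = 60.0% → BlueJet
Medium-haul: Pacifica 1/5 = 20.0%, BlueJet 26/87 = 29.9% → BlueJet
Overall: Pacifica 35/66 = 53.0%, BlueJet 29/92 = 31.5% → Pacifica
BlueJet wins each route group but Pacifica wins overall — the comparison reverses. BlueJet's flights skew toward medium-haul, which has a lower base rate.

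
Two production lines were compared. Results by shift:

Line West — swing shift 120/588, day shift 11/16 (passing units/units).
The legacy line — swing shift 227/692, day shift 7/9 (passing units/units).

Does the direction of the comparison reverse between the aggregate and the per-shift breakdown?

No

Swing shift: Line West 120/588 = 20.4%, the legacy line 227/692 = 32.8% → the legacy line
Day shift: Line West 11/16 = 68.8%, the legacy line 7/9 = 77.8% → the legacy line
Overall: Line West 131/604 = 21.7%, the legacy line 234/701 = 33.4% → the legacy line
The legacy line wins overall and in every shift group — no reversal.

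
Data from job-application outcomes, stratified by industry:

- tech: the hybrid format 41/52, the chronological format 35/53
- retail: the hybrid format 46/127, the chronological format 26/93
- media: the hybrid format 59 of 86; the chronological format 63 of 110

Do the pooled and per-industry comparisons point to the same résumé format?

Tech: the hybrid format 41/52 = 78.8%, the chronological format 35/53 = 66.0% → the hybrid format
Retail: the hybrid format 46/127 = 36.2%, the chronological format 26/93 = 28.0% → the hybrid format
Media: the hybrid format 59/86 = 68.6%, the chronological format 63/110 = 57.3% → the hybrid format
Overall: the hybrid format 146/265 = 55.1%, the chronological format 124/256 = 48.4% → the hybrid format
The hybrid format wins overall and in every industry group — no reversal.

Yes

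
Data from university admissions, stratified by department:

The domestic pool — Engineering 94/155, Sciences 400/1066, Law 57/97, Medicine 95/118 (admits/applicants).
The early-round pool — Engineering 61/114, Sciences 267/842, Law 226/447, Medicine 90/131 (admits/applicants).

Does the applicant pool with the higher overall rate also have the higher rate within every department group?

Engineering: the domestic pool 94/155 = 60.6%, the early-round pool 61/114 = 53.5% → the domestic pool
Sciences: the domestic pool 400/1066 = 37.5%, the early-round pool 267/842 = 31.7% → the domestic pool
Law: the domestic pool 57/97 = 58.8%, the early-round pool 226/447 = 50.6% → the domestic pool
Medicine: the domestic pool 95/118 = 80.5%, the early-round pool 90/131 = 68.7% → the domestic pool
Overall: the domestic pool 646/1436 = 45.0%, the early-round pool 644/1534 = 42.0% → the domestic pool
The domestic pool wins overall and in every department group — no reversal.

Yes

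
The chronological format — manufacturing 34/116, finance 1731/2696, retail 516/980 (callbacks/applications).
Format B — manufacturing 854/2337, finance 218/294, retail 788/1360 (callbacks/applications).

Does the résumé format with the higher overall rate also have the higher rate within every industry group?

Manufacturing: the chronological format 34/116 = 29.3%, Format B 854/2337 = 36.5% → Format B
Finance: the chronological format 1731/2696 = 64.2%, Format B 218/294 = 74.1% → Format B
Retail: the chronological format 516/980 = 52.7%, Format B 788/1360 = 57.9% → Format B
Overall: the chronological format 2281/3792 = 60.2%, Format B 1860/3991 = 46.6% → the chronological format
Format B wins each industry group but the chronological format wins overall — the comparison reverses. Format B's applications skew toward manufacturing, which has a lower base rate.

No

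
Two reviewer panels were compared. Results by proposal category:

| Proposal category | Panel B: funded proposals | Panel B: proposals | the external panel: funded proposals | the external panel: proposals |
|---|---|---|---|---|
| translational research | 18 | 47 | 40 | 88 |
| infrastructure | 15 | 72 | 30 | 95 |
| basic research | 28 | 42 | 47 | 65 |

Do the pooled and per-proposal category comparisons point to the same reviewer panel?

Yes

Translational research: Panel B 18/47 = 38.3%, the external panel 40/88 = 45.5% → the external panel
Infrastructure: Panel B 15/72 = 20.8%, the external panel 30/95 = 31.6% → the external panel
Basic research: Panel B 28/42 = 66.7%, the external panel 47/65 = 72.3% → the external panel
Overall: Panel B 61/161 = 37.9%, the external panel 117/248 = 47.2% → the external panel
The external panel wins overall and in every proposal group — no reversal.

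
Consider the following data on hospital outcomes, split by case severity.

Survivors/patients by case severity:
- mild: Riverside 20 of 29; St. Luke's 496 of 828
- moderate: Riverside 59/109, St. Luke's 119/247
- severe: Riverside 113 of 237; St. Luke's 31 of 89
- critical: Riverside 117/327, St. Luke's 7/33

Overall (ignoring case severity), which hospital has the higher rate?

St. Luke's

Mild: Riverside 20/29 = 69.0%, St. Luke's 496/828 = 59.9% → Riverside
Moderate: Riverside 59/109 = 54.1%, St. Luke's 119/247 = 48.2% → Riverside
Severe: Riverside 113/237 = 47.7%, St. Luke's 31/89 = 34.8% → Riverside
Critical: Riverside 117/327 = 35.8%, St. Luke's 7/33 = 21.2% → Riverside
Overall: Riverside 309/702 = 44.0%, St. Luke's 653/1197 = 54.6% → St. Luke's
(Riverside wins every case group but St. Luke's wins overall — Riverside's patients skew toward the low-rate critical group.)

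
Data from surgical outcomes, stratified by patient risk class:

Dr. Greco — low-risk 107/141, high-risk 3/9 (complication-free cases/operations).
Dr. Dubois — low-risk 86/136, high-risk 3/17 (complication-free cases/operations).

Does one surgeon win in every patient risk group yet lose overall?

Low-risk: Dr. Greco 107/141 = 75.9%, Dr. Dubois 86/136 = 63.2% → Dr. Greco
High-risk: Dr. Greco 3/9 = 33.3%, Dr. Dubois 3/17 = 17.6% → Dr. Greco
Overall: Dr. Greco 110/150 = 73.3%, Dr. Dubois 89/153 = 58.2% → Dr. Greco
Dr. Greco wins overall and in every patient risk group — no reversal.

No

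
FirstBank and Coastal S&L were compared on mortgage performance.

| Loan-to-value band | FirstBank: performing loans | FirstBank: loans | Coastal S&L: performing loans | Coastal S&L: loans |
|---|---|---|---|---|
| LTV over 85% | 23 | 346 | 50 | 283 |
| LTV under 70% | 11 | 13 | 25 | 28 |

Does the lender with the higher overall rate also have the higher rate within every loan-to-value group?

LTV over 85%: FirstBank 23/346 = 6.6%, Coastal S&L 50/283 = 17.7% → Coastal S&L
LTV under 70%: FirstBank 11/13 = 84.6%, Coastal S&L 25/28 = 89.3% → Coastal S&L
Overall: FirstBank 34/359 = 9.5%, Coastal S&L 75/311 = 24.1% → Coastal S&L
Coastal S&L wins overall and in every loan-to-value group — no reversal.

Yes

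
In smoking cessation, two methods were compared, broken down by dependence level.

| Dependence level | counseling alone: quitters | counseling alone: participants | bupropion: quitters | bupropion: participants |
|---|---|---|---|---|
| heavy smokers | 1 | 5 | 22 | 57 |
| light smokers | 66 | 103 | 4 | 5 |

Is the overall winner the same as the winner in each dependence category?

No

Heavy smokers: counseling alone 1/5 = 20.0%, bupropion 22/57 = 38.6% → bupropion
Light smokers: counseling alone 66/103 = 64.1%, bupropion 4/5 = 80.0% → bupropion
Overall: counseling alone 67/108 = 62.0%, bupropion 26/62 = 41.9% → counseling alone
Bupropion wins each dependence group but counseling alone wins overall — the comparison reverses. Bupropion's participants skew toward heavy smokers, which has a lower base rate.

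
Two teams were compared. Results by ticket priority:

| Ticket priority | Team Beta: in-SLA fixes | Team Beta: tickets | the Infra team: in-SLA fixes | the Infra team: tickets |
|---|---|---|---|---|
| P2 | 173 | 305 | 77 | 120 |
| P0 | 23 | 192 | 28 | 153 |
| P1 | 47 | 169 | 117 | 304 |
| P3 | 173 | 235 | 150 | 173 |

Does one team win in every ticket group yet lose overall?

No

P2: Team Beta 173/305 = 56.7%, the Infra team 77/120 = 64.2% → the Infra team
P0: Team Beta 23/192 = 12.0%, the Infra team 28/153 = 18.3% → the Infra team
P1: Team Beta 47/169 = 27.8%, the Infra team 117/304 = 38.5% → the Infra team
P3: Team Beta 173/235 = 73.6%, the Infra team 150/173 = 86.7% → the Infra team
Overall: Team Beta 416/901 = 46.2%, the Infra team 372/750 = 49.6% → the Infra team
The Infra team wins overall and in every ticket group — no reversal.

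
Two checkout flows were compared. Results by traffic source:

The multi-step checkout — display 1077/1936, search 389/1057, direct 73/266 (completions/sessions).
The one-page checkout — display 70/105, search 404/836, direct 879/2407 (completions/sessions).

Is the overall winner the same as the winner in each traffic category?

Display: the multi-step checkout 1077/1936 = 55.6%, the one-page checkout 70/105 = 66.7% → the one-page checkout
Search: the multi-step checkout 389/1057 = 36.8%, the one-page checkout 404/836 = 48.3% → the one-page checkout
Direct: the multi-step checkout 73/266 = 27.4%, the one-page checkout 879/2407 = 36.5% → the one-page checkout
Overall: the multi-step checkout 1539/3259 = 47.2%, the one-page checkout 1353/3348 = 40.4% → the multi-step checkout
The one-page checkout wins each traffic group but the multi-step checkout wins overall — the comparison reverses. The one-page checkout's sessions skew toward direct, which has a lower base rate.

No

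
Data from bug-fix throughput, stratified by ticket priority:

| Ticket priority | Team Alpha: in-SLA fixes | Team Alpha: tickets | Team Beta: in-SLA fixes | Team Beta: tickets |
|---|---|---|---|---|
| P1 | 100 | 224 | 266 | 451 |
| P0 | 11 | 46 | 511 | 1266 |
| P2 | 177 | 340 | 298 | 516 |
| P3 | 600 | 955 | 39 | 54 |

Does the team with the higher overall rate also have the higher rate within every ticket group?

P1: Team Alpha 100/224 = 44.6%, Team Beta 266/451 = 59.0% → Team Beta
P0: Team Alpha 11/46 = 23.9%, Team Beta 511/1266 = 40.4% → Team Beta
P2: Team Alpha 177/340 = 52.1%, Team Beta 298/516 = 57.8% → Team Beta
P3: Team Alpha 600/955 = 62.8%, Team Beta 39/54 = 72.2% → Team Beta
Overall: Team Alpha 888/1565 = 56.7%, Team Beta 1114/2287 = 48.7% → Team Alpha
Team Beta wins each ticket group but Team Alpha wins overall — the comparison reverses. Team Beta's tickets skew toward P0, which has a lower base rate.

No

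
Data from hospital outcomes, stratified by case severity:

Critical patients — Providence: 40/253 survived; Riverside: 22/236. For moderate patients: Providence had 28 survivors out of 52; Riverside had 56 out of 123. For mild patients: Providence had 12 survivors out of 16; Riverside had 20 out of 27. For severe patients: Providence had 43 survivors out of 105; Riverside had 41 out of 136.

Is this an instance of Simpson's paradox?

Critical: Providence 40/253 = 15.8%, Riverside 22/236 = 9.3% → Providence
Moderate: Providence 28/52 = 53.8%, Riverside 56/123 = 45.5% → Providence
Mild: Providence 12/16 = 75.0%, Riverside 20/27 = 74.1% → Providence
Severe: Providence 43/105 = 41.0%, Riverside 41/136 = 30.1% → Providence
Overall: Providence 123/426 = 28.9%, Riverside 139/522 = 26.6% → Providence
Providence wins overall and in every case group — no reversal.

No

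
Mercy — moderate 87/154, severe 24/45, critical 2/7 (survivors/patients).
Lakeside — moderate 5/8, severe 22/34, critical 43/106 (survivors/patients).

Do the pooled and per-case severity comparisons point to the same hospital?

Moderate: Mercy 87/154 = 56.5%, Lakeside 5/8 = 62.5% → Lakeside
Severe: Mercy 24/45 = 53.3%, Lakeside 22/34 = 64.7% → Lakeside
Critical: Mercy 2/7 = 28.6%, Lakeside 43/106 = 40.6% → Lakeside
Overall: Mercy 113/206 = 54.9%, Lakeside 70/148 = 47.3% → Mercy
Lakeside wins each case group but Mercy wins overall — the comparison reverses. Lakeside's patients skew toward critical, which has a lower base rate.

No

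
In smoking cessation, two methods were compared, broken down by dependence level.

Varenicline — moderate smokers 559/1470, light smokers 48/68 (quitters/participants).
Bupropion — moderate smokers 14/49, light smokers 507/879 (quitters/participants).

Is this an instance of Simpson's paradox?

Yes

Moderate smokers: varenicline 559/1470 = 38.0%, bupropion 14/49 = 28.6% → varenicline
Light smokers: varenicline 48/68 = 70.6%, bupropion 507/879 = 57.7% → varenicline
Overall: varenicline 607/1538 = 39.5%, bupropion 521/928 = 56.1% → bupropion
Varenicline wins each dependence group but bupropion wins overall — the comparison reverses. Varenicline's participants skew toward moderate smokers, which has a lower base rate.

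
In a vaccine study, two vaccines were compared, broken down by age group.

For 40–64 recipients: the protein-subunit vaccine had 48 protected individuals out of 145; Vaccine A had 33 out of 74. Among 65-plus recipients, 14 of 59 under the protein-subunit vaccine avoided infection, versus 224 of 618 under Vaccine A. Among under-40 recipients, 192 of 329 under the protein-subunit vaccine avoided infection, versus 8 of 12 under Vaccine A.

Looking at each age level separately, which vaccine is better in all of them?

Vaccine A

40–64: the protein-subunit vaccine 48/145 = 33.1%, Vaccine A 33/74 = 44.6% → Vaccine A
65-plus: the protein-subunit vaccine 14/59 = 23.7%, Vaccine A 224/618 = 36.2% → Vaccine A
Under-40: the protein-subunit vaccine 192/329 = 58.4%, Vaccine A 8/12 = 66.7% → Vaccine A
Vaccine A has the higher rate in all 3 groups.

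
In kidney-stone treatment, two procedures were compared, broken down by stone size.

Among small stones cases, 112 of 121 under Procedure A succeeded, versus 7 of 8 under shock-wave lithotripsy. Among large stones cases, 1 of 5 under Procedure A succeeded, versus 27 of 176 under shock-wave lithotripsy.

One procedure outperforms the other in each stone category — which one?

Procedure A

Small stones: Procedure A 112/121 = 92.6%, shock-wave lithotripsy 7/8 = 87.5% → Procedure A
Large stones: Procedure A 1/5 = 20.0%, shock-wave lithotripsy 27/176 = 15.3% → Procedure A
Procedure A has the higher rate in both groups.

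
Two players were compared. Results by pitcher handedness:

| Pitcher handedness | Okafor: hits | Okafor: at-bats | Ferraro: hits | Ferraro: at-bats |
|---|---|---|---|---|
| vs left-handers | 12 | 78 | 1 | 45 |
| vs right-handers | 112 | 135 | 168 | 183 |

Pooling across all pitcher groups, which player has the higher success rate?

Vs left-handers: Okafor 12/78 = 15.4%, Ferraro 1/45 = 2.2% → Okafor
Vs right-handers: Okafor 112/135 = 83.0%, Ferraro 168/183 = 91.8% → Ferraro
Overall: Okafor 124/213 = 58.2%, Ferraro 169/228 = 74.1% → Ferraro
(Neither sweeps every pitcher group, but Ferraro has the higher pooled rate.)

Ferraro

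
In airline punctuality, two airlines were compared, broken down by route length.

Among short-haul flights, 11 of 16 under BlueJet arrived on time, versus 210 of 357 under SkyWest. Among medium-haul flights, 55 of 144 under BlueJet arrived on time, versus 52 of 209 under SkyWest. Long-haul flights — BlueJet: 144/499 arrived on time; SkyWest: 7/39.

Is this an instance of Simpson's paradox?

Short-haul: BlueJet 11/16 = 68.8%, SkyWest 210/357 = 58.8% → BlueJet
Medium-haul: BlueJet 55/144 = 38.2%, SkyWest 52/209 = 24.9% → BlueJet
Long-haul: BlueJet 144/499 = 28.9%, SkyWest 7/39 = 17.9% → BlueJet
Overall: BlueJet 210/659 = 31.9%, SkyWest 269/605 = 44.5% → SkyWest
BlueJet wins each route group but SkyWest wins overall — the comparison reverses. BlueJet's flights skew toward long-haul, which has a lower base rate.

Yes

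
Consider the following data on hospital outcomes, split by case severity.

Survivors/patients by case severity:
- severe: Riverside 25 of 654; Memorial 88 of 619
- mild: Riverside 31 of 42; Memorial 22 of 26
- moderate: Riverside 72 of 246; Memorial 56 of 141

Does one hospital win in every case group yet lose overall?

Severe: Riverside 25/654 = 3.8%, Memorial 88/619 = 14.2% → Memorial
Mild: Riverside 31/42 = 73.8%, Memorial 22/26 = 84.6% → Memorial
Moderate: Riverside 72/246 = 29.3%, Memorial 56/141 = 39.7% → Memorial
Overall: Riverside 128/942 = 13.6%, Memorial 166/786 = 21.1% → Memorial
Memorial wins overall and in every case group — no reversal.

No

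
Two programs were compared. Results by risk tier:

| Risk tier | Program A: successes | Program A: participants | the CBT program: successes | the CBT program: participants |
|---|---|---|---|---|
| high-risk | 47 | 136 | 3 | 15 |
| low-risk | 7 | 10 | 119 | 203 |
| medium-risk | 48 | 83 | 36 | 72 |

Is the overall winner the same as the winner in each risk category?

High-risk: Program A 47/136 = 34.6%, the CBT program 3/15 = 20.0% → Program A
Low-risk: Program A 7/10 = 70.0%, the CBT program 119/203 = 58.6% → Program A
Medium-risk: Program A 48/83 = 57.8%, the CBT program 36/72 = 50.0% → Program A
Overall: Program A 102/229 = 44.5%, the CBT program 158/290 = 54.5% → the CBT program
Program A wins each risk group but the CBT program wins overall — the comparison reverses. Program A's participants skew toward high-risk, which has a lower base rate.

No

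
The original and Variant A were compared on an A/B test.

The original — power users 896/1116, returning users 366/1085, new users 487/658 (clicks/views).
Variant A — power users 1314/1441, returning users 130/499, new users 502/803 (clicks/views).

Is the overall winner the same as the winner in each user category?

Power users: the original 896/1116 = 80.3%, Variant A 1314/1441 = 91.2% → Variant A
Returning users: the original 366/1085 = 33.7%, Variant A 130/499 = 26.1% → the original
New users: the original 487/658 = 74.0%, Variant A 502/803 = 62.5% → the original
Overall: the original 1749/2859 = 61.2%, Variant A 1946/2743 = 70.9% → Variant A
Neither sweeps: the original wins 2 of 3 groups, Variant A wins 1. Variant A wins overall but not every group — no Simpson reversal.

No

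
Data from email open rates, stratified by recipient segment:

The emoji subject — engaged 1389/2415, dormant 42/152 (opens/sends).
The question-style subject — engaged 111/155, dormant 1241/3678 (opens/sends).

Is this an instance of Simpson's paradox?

Yes

Engaged: the emoji subject 1389/2415 = 57.5%, the question-style subject 111/155 = 71.6% → the question-style subject
Dormant: the emoji subject 42/152 = 27.6%, the question-style subject 1241/3678 = 33.7% → the question-style subject
Overall: the emoji subject 1431/2567 = 55.7%, the question-style subject 1352/3833 = 35.3% → the emoji subject
The question-style subject wins each recipient group but the emoji subject wins overall — the comparison reverses. The question-style subject's sends skew toward dormant, which has a lower base rate.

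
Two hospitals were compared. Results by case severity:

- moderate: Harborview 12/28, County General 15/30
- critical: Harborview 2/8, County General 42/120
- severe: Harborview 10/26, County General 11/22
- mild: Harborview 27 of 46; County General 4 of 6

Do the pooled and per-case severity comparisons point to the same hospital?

Moderate: Harborview 12/28 = 42.9%, County General 15/30 = 50.0% → County General
Critical: Harborview 2/8 = 25.0%, County General 42/120 = 35.0% → County General
Severe: Harborview 10/26 = 38.5%, County General 11/22 = 50.0% → County General
Mild: Harborview 27/46 = 58.7%, County General 4/6 = 66.7% → County General
Overall: Harborview 51/108 = 47.2%, County General 72/178 = 40.4% → Harborview
County General wins each case group but Harborview wins overall — the comparison reverses. County General's patients skew toward critical, which has a lower base rate.

No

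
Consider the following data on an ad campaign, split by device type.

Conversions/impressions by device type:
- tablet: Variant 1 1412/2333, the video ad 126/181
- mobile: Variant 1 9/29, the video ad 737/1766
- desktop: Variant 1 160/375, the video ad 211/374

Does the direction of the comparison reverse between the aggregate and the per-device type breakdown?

Tablet: Variant 1 1412/2333 = 60.5%, the video ad 126/181 = 69.6% → the video ad
Mobile: Variant 1 9/29 = 31.0%, the video ad 737/1766 = 41.7% → the video ad
Desktop: Variant 1 160/375 = 42.7%, the video ad 211/374 = 56.4% → the video ad
Overall: Variant 1 1581/2737 = 57.8%, the video ad 1074/2321 = 46.3% → Variant 1
The video ad wins each device group but Variant 1 wins overall — the comparison reverses. The video ad's impressions skew toward mobile, which has a lower base rate.

Yes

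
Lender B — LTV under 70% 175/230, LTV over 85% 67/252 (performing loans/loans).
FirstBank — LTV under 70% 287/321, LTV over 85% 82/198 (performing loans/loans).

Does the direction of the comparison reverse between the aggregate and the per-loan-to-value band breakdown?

LTV under 70%: Lender B 175/230 = 76.1%, FirstBank 287/321 = 89.4% → FirstBank
LTV over 85%: Lender B 67/252 = 26.6%, FirstBank 82/198 = 41.4% → FirstBank
Overall: Lender B 242/482 = 50.2%, FirstBank 369/519 = 71.1% → FirstBank
FirstBank wins overall and in every loan-to-value group — no reversal.

No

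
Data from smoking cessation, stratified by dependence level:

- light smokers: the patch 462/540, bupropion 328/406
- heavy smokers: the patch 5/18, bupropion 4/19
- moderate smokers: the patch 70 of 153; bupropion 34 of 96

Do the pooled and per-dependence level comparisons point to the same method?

Light smokers: the patch 462/540 = 85.6%, bupropion 328/406 = 80.8% → the patch
Heavy smokers: the patch 5/18 = 27.8%, bupropion 4/19 = 21.1% → the patch
Moderate smokers: the patch 70/153 = 45.8%, bupropion 34/96 = 35.4% → the patch
Overall: the patch 537/711 = 75.5%, bupropion 366/521 = 70.2% → the patch
The patch wins overall and in every dependence group — no reversal.

Yes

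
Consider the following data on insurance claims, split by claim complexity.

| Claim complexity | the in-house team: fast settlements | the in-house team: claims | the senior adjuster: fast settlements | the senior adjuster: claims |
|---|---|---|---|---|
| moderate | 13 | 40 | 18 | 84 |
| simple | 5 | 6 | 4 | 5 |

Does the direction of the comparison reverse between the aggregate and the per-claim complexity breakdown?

Moderate: the in-house team 13/40 = 32.5%, the senior adjuster 18/84 = 21.4% → the in-house team
Simple: the in-house team 5/6 = 83.3%, the senior adjuster 4/5 = 80.0% → the in-house team
Overall: the in-house team 18/46 = 39.1%, the senior adjuster 22/89 = 24.7% → the in-house team
The in-house team wins overall and in every claim group — no reversal.

No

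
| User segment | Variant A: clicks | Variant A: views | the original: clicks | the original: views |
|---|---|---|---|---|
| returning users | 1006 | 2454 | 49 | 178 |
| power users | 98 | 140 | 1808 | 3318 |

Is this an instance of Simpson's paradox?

Returning users: Variant A 1006/2454 = 41.0%, the original 49/178 = 27.5% → Variant A
Power users: Variant A 98/140 = 70.0%, the original 1808/3318 = 54.5% → Variant A
Overall: Variant A 1104/2594 = 42.6%, the original 1857/3496 = 53.1% → the original
Variant A wins each user group but the original wins overall — the comparison reverses. Variant A's views skew toward returning users, which has a lower base rate.

Yes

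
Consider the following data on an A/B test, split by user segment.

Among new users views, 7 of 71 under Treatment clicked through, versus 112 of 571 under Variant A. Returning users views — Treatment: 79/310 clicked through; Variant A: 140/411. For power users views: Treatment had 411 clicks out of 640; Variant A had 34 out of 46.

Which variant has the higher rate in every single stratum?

Variant A

New users: Treatment 7/71 = 9.9%, Variant A 112/571 = 19.6% → Variant A
Returning users: Treatment 79/310 = 25.5%, Variant A 140/411 = 34.1% → Variant A
Power users: Treatment 411/640 = 64.2%, Variant A 34/46 = 73.9% → Variant A
Variant A has the higher rate in all 3 groups.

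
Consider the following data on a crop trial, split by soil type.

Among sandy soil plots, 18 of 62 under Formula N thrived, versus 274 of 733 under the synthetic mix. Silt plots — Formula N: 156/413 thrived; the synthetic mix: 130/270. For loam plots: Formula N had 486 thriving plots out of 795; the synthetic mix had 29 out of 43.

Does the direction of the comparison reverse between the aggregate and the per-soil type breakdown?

Sandy soil: Formula N 18/62 = 29.0%, the synthetic mix 274/733 = 37.4% → the synthetic mix
Silt: Formula N 156/413 = 37.8%, the synthetic mix 130/270 = 48.1% → the synthetic mix
Loam: Formula N 486/795 = 61.1%, the synthetic mix 29/43 = 67.4% → the synthetic mix
Overall: Formula N 660/1270 = 52.0%, the synthetic mix 433/1046 = 41.4% → Formula N
The synthetic mix wins each soil group but Formula N wins overall — the comparison reverses. The synthetic mix's plots skew toward sandy soil, which has a lower base rate.

Yes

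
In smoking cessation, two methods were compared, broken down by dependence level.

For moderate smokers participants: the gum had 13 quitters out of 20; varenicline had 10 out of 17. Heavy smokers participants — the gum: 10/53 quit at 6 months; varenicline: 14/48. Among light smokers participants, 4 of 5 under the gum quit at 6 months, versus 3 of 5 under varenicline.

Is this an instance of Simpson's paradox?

Moderate smokers: the gum 13/20 = 65.0%, varenicline 10/17 = 58.8% → the gum
Heavy smokers: the gum 10/53 = 18.9%, varenicline 14/48 = 29.2% → varenicline
Light smokers: the gum 4/5 = 80.0%, varenicline 3/5 = 60.0% → the gum
Overall: the gum 27/78 = 34.6%, varenicline 27/70 = 38.6% → varenicline
Neither sweeps: the gum wins 2 of 3 groups, varenicline wins 1. Varenicline wins overall but not every group — no Simpson reversal.

No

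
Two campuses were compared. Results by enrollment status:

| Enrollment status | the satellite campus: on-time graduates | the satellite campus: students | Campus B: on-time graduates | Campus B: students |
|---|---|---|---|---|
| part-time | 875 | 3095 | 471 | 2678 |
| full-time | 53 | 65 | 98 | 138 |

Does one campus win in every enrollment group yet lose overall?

Part-time: the satellite campus 875/3095 = 28.3%, Campus B 471/2678 = 17.6% → the satellite campus
Full-time: the satellite campus 53/65 = 81.5%, Campus B 98/138 = 71.0% → the satellite campus
Overall: the satellite campus 928/3160 = 29.4%, Campus B 569/2816 = 20.2% → the satellite campus
The satellite campus wins overall and in every enrollment group — no reversal.

No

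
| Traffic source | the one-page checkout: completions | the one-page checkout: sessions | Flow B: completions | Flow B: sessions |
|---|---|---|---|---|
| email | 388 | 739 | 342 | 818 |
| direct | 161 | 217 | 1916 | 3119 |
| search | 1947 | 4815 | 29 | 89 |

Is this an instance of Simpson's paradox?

Yes

Email: the one-page checkout 388/739 = 52.5%, Flow B 342/818 = 41.8% → the one-page checkout
Direct: the one-page checkout 161/217 = 74.2%, Flow B 1916/3119 = 61.4% → the one-page checkout
Search: the one-page checkout 1947/4815 = 40.4%, Flow B 29/89 = 32.6% → the one-page checkout
Overall: the one-page checkout 2496/5771 = 43.3%, Flow B 2287/4026 = 56.8% → Flow B
The one-page checkout wins each traffic group but Flow B wins overall — the comparison reverses. The one-page checkout's sessions skew toward search, which has a lower base rate.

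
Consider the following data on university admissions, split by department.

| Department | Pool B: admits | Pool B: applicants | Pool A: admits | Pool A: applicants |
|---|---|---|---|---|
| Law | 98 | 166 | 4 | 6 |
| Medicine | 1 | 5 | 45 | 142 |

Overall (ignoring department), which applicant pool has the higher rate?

Pool B

Law: Pool B 98/166 = 59.0%, Pool A 4/6 = 66.7% → Pool A
Medicine: Pool B 1/5 = 20.0%, Pool A 45/142 = 31.7% → Pool A
Overall: Pool B 99/171 = 57.9%, Pool A 49/148 = 33.1% → Pool B
(Pool A wins every department group but Pool B wins overall — Pool A's applicants skew toward the low-rate Medicine group.)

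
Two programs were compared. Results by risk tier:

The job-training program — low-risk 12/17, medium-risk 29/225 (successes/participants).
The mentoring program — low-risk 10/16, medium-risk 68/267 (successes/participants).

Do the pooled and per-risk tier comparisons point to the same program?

Low-risk: the job-training program 12/17 = 70.6%, the mentoring program 10/16 = 62.5% → the job-training program
Medium-risk: the job-training program 29/225 = 12.9%, the mentoring program 68/267 = 25.5% → the mentoring program
Overall: the job-training program 41/242 = 16.9%, the mentoring program 78/283 = 27.6% → the mentoring program
Neither sweeps: the job-training program wins 1 of 2 groups, the mentoring program wins 1. The mentoring program wins overall but not every group — no Simpson reversal.

No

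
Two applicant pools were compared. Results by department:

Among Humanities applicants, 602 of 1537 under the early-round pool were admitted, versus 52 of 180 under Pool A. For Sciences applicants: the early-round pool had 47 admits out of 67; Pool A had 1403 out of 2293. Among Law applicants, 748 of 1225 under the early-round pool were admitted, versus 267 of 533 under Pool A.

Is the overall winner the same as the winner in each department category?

Humanities: the early-round pool 602/1537 = 39.2%, Pool A 52/180 = 28.9% → the early-round pool
Sciences: the early-round pool 47/67 = 70.1%, Pool A 1403/2293 = 61.2% → the early-round pool
Law: the early-round pool 748/1225 = 61.1%, Pool A 267/533 = 50.1% → the early-round pool
Overall: the early-round pool 1397/2829 = 49.4%, Pool A 1722/3006 = 57.3% → Pool A
The early-round pool wins each department group but Pool A wins overall — the comparison reverses. The early-round pool's applicants skew toward Humanities, which has a lower base rate.

No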